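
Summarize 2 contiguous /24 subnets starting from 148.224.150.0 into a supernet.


Original prefix: /24
Number of subnets: 2 = 2^1
New prefix = 24 - 1 = 23
Supernet: 148.224.150.0/23


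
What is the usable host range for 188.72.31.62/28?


Network: 188.72.31.48
Broadcast: 188.72.31.63
First usable = network + 1
Last usable = broadcast - 1
Range: 188.72.31.49 to 188.72.31.62


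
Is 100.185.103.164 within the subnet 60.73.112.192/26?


Subnet network: 60.73.112.192
Test IP AND mask: 100.185.103.128
No, 100.185.103.164 is not in 60.73.112.192/26


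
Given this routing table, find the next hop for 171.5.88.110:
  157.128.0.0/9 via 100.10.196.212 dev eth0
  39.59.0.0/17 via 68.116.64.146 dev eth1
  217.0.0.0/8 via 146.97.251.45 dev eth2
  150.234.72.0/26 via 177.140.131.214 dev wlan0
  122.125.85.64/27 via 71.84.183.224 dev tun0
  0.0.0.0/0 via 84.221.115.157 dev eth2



Longest prefix match for 171.5.88.110:
  /9 157.128.0.0: no
  /17 39.59.0.0: no
  /8 217.0.0.0: no
  /26 150.234.72.0: no
  /27 122.125.85.64: no
  /0 0.0.0.0: MATCH
Selected: next-hop 84.221.115.157 via eth2 (matched /0)


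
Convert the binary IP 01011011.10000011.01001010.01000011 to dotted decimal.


01011011 = 91
10000011 = 131
01001010 = 74
01000011 = 67
IP: 91.131.74.67


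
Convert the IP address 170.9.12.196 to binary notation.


170 = 10101010
9 = 00001001
12 = 00001100
196 = 11000100
Binary: 10101010.00001001.00001100.11000100


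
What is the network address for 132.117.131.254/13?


IP:   10000100.01110101.10000011.11111110
Mask: 11111111.11111000.00000000.00000000
AND operation:
Net:  10000100.01110000.00000000.00000000
Network: 132.112.0.0/13


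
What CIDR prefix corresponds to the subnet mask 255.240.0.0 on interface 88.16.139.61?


Binary: 11111111.11110000.00000000.00000000
Count leading 1s
Prefix: /12


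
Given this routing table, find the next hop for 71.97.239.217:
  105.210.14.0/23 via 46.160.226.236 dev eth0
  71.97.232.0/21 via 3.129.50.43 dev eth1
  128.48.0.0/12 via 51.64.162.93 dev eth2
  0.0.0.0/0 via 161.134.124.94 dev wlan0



Longest prefix match for 71.97.239.217:
  /23 105.210.14.0: no
  /21 71.97.232.0: MATCH
  /12 128.48.0.0: no
  /0 0.0.0.0: MATCH
Selected: next-hop 3.129.50.43 via eth1 (matched /21)


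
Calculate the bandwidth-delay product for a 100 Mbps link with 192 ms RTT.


BDP = bandwidth * RTT
= 100 Mbps * 192 ms
= 100 * 1e6 * 192 / 1000 bits
= 19200000 bits
= 2400000 bytes
= 2343.75 KB
BDP = 19200000 bits (2400000 bytes)


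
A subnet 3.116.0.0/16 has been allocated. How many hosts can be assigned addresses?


Host bits = 32 - 16 = 16
Total addresses = 2^16 = 65536
Usable = total - 2 (network and broadcast)
Usable hosts: 65534


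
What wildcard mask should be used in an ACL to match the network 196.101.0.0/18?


Subnet mask: 255.255.192.0
Wildcard = 255.255.255.255 - subnet mask
255 - 255 = 0
255 - 255 = 0
255 - 192 = 63
255 - 0 = 255
Wildcard: 0.0.63.255


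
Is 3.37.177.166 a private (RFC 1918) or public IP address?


RFC 1918 private ranges:
  10.0.0.0/8 (10.0.0.0 - 10.255.255.255)
  172.16.0.0/12 (172.16.0.0 - 172.31.255.255)
  192.168.0.0/16 (192.168.0.0 - 192.168.255.255)
Public (not in any RFC 1918 range)


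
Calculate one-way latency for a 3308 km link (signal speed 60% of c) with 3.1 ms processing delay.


Speed = 0.6 * 3e5 km/s = 180000 km/s
Propagation delay = 3308 / 180000 = 0.0184 s = 18.3778 ms
Processing delay = 3.1 ms
Total one-way latency = 21.4778 ms


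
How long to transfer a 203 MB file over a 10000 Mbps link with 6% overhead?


Effective throughput = 10000 * (1 - 6/100) = 9400 Mbps
File size in Mb = 203 * 8 = 1624 Mb
Time = 1624 / 9400
Time = 0.1728 seconds


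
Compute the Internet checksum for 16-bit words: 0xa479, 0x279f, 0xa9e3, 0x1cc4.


Sum all words (with carry folding):
+ 0xa479 = 0xa479
+ 0x279f = 0xcc18
+ 0xa9e3 = 0x75fc
+ 0x1cc4 = 0x92c0
One's complement: ~0x92c0
Checksum = 0x6d3f


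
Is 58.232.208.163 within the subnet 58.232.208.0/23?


Subnet network: 58.232.208.0
Test IP AND mask: 58.232.208.0
Yes, 58.232.208.163 is in 58.232.208.0/23


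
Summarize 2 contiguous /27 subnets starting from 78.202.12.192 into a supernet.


Original prefix: /27
Number of subnets: 2 = 2^1
New prefix = 27 - 1 = 26
Supernet: 78.202.12.192/26


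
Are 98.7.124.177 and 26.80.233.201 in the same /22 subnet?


Mask: 255.255.252.0
98.7.124.177 AND mask = 98.7.124.0
26.80.233.201 AND mask = 26.80.232.0
No, different subnets (98.7.124.0 vs 26.80.232.0)


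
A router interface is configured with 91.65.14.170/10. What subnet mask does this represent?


/10 means 10 network bits, 22 host bits
Binary: 11111111110000000000000000000000
Mask: 255.192.0.0


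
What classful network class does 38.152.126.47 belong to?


First octet: 38
Binary: 00100110
0xxxxxxx -> Class A (1-126)
Class A, default mask 255.0.0.0 (/8)


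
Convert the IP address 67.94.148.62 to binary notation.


67 = 01000011
94 = 01011110
148 = 10010100
62 = 00111110
Binary: 01000011.01011110.10010100.00111110


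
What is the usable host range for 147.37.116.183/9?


Network: 147.0.0.0
Broadcast: 147.127.255.255
First usable = network + 1
Last usable = broadcast - 1
Range: 147.0.0.1 to 147.127.255.254


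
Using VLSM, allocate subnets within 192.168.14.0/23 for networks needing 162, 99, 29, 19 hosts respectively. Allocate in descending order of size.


162 hosts -> /24 (254 usable): 192.168.14.0/24
99 hosts -> /25 (126 usable): 192.168.15.0/25
29 hosts -> /27 (30 usable): 192.168.15.128/27
19 hosts -> /27 (30 usable): 192.168.15.160/27
Allocation: 192.168.14.0/24 (162 hosts, 254 usable); 192.168.15.0/25 (99 hosts, 126 usable); 192.168.15.128/27 (29 hosts, 30 usable); 192.168.15.160/27 (19 hosts, 30 usable)


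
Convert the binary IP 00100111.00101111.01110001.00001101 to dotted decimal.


00100111 = 39
00101111 = 47
01110001 = 113
00001101 = 13
IP: 39.47.113.13


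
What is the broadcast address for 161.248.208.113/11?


Network: 161.224.0.0/11
Host bits = 21
Set all host bits to 1:
Broadcast: 161.255.255.255


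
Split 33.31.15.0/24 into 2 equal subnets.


New prefix = 24 + 1 = 25
Each subnet has 128 addresses
  33.31.15.0/25
  33.31.15.128/25
Subnets: 33.31.15.0/25, 33.31.15.128/25


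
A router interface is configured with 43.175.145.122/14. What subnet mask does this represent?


/14 means 14 network bits, 18 host bits
Binary: 11111111111111000000000000000000
Mask: 255.252.0.0


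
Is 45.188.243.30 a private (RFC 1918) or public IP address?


RFC 1918 private ranges:
  10.0.0.0/8 (10.0.0.0 - 10.255.255.255)
  172.16.0.0/12 (172.16.0.0 - 172.31.255.255)
  192.168.0.0/16 (192.168.0.0 - 192.168.255.255)
Public (not in any RFC 1918 range)


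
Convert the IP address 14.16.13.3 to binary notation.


14 = 00001110
16 = 00010000
13 = 00001101
3 = 00000011
Binary: 00001110.00010000.00001101.00000011


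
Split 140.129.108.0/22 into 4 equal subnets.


New prefix = 22 + 2 = 24
Each subnet has 256 addresses
  140.129.108.0/24
  140.129.109.0/24
  140.129.110.0/24
  140.129.111.0/24
Subnets: 140.129.108.0/24, 140.129.109.0/24, 140.129.110.0/24, 140.129.111.0/24


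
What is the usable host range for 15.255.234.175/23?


Network: 15.255.234.0
Broadcast: 15.255.235.255
First usable = network + 1
Last usable = broadcast - 1
Range: 15.255.234.1 to 15.255.235.254


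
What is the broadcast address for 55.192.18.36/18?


Network: 55.192.0.0/18
Host bits = 14
Set all host bits to 1:
Broadcast: 55.192.63.255


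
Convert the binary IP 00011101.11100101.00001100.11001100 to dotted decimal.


00011101 = 29
11100101 = 229
00001100 = 12
11001100 = 204
IP: 29.229.12.204


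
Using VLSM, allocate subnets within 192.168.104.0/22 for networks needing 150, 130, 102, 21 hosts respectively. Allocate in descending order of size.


150 hosts -> /24 (254 usable): 192.168.104.0/24
130 hosts -> /24 (254 usable): 192.168.105.0/24
102 hosts -> /25 (126 usable): 192.168.106.0/25
21 hosts -> /27 (30 usable): 192.168.106.128/27
Allocation: 192.168.104.0/24 (150 hosts, 254 usable); 192.168.105.0/24 (130 hosts, 254 usable); 192.168.106.0/25 (102 hosts, 126 usable); 192.168.106.128/27 (21 hosts, 30 usable)


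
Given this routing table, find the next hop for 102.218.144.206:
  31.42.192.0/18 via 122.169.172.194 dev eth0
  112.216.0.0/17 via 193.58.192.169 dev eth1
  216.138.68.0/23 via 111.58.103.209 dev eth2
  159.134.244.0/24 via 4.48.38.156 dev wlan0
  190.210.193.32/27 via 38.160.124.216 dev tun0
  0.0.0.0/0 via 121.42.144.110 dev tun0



Longest prefix match for 102.218.144.206:
  /18 31.42.192.0: no
  /17 112.216.0.0: no
  /23 216.138.68.0: no
  /24 159.134.244.0: no
  /27 190.210.193.32: no
  /0 0.0.0.0: MATCH
Selected: next-hop 121.42.144.110 via tun0 (matched /0)


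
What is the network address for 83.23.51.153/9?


IP:   01010011.00010111.00110011.10011001
Mask: 11111111.10000000.00000000.00000000
AND operation:
Net:  01010011.00000000.00000000.00000000
Network: 83.0.0.0/9


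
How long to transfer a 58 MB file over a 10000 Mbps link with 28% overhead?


Effective throughput = 10000 * (1 - 28/100) = 7200 Mbps
File size in Mb = 58 * 8 = 464 Mb
Time = 464 / 7200
Time = 0.0644 seconds


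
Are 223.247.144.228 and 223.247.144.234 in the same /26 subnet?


Mask: 255.255.255.192
223.247.144.228 AND mask = 223.247.144.192
223.247.144.234 AND mask = 223.247.144.192
Yes, same subnet (223.247.144.192)


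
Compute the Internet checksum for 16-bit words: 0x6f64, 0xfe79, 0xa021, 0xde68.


Sum all words (with carry folding):
+ 0x6f64 = 0x6f64
+ 0xfe79 = 0x6dde
+ 0xa021 = 0x0e00
+ 0xde68 = 0xec68
One's complement: ~0xec68
Checksum = 0x1397


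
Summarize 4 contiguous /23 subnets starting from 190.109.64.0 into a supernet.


Original prefix: /23
Number of subnets: 4 = 2^2
New prefix = 23 - 2 = 21
Supernet: 190.109.64.0/21


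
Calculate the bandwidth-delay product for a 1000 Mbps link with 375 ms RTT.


BDP = bandwidth * RTT
= 1000 Mbps * 375 ms
= 1000 * 1e6 * 375 / 1000 bits
= 375000000 bits
= 46875000 bytes
= 45776.3672 KB
BDP = 375000000 bits (46875000 bytes)


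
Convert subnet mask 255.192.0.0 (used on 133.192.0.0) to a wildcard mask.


Subnet mask: 255.192.0.0
Wildcard = 255.255.255.255 - subnet mask
255 - 255 = 0
255 - 192 = 63
255 - 0 = 255
255 - 0 = 255
Wildcard: 0.63.255.255


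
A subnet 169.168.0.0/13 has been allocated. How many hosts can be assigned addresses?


Host bits = 32 - 13 = 19
Total addresses = 2^19 = 524288
Usable = total - 2 (network and broadcast)
Usable hosts: 524286


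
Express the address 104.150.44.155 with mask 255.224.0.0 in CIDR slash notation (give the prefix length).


Binary: 11111111.11100000.00000000.00000000
Count leading 1s
Prefix: /11


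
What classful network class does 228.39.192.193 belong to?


First octet: 228
Binary: 11100100
1110xxxx -> Class D (224-239)
Class D (multicast), default mask N/A


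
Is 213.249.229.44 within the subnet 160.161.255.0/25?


Subnet network: 160.161.255.0
Test IP AND mask: 213.249.229.0
No, 213.249.229.44 is not in 160.161.255.0/25


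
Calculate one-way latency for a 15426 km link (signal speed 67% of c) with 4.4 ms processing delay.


Speed = 0.67 * 3e5 km/s = 201000 km/s
Propagation delay = 15426 / 201000 = 0.0767 s = 76.7463 ms
Processing delay = 4.4 ms
Total one-way latency = 81.1463 ms


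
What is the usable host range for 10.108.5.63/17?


Network: 10.108.0.0
Broadcast: 10.108.127.255
First usable = network + 1
Last usable = broadcast - 1
Range: 10.108.0.1 to 10.108.127.254


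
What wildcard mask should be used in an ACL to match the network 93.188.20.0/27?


Subnet mask: 255.255.255.224
Wildcard = 255.255.255.255 - subnet mask
255 - 255 = 0
255 - 255 = 0
255 - 255 = 0
255 - 224 = 31
Wildcard: 0.0.0.31


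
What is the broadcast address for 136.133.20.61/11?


Network: 136.128.0.0/11
Host bits = 21
Set all host bits to 1:
Broadcast: 136.159.255.255


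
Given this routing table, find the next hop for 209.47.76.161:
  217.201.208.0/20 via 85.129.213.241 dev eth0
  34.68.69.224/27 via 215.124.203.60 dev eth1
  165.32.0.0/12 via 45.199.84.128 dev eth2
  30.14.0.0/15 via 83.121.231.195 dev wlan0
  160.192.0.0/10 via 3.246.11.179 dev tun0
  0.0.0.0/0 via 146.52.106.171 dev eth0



Longest prefix match for 209.47.76.161:
  /20 217.201.208.0: no
  /27 34.68.69.224: no
  /12 165.32.0.0: no
  /15 30.14.0.0: no
  /10 160.192.0.0: no
  /0 0.0.0.0: MATCH
Selected: next-hop 146.52.106.171 via eth0 (matched /0)


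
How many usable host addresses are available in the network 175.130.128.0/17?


Host bits = 32 - 17 = 15
Total addresses = 2^15 = 32768
Usable = total - 2 (network and broadcast)
Usable hosts: 32766


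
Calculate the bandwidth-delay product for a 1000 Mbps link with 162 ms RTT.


BDP = bandwidth * RTT
= 1000 Mbps * 162 ms
= 1000 * 1e6 * 162 / 1000 bits
= 162000000 bits
= 20250000 bytes
= 19775.3906 KB
BDP = 162000000 bits (20250000 bytes)


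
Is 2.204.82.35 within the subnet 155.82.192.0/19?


Subnet network: 155.82.192.0
Test IP AND mask: 2.204.64.0
No, 2.204.82.35 is not in 155.82.192.0/19


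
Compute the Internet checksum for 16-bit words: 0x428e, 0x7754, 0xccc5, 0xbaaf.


Sum all words (with carry folding):
+ 0x428e = 0x428e
+ 0x7754 = 0xb9e2
+ 0xccc5 = 0x86a8
+ 0xbaaf = 0x4158
One's complement: ~0x4158
Checksum = 0xbea7


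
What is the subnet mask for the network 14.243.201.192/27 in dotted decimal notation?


/27 means 27 network bits, 5 host bits
Binary: 11111111111111111111111111100000
Mask: 255.255.255.224


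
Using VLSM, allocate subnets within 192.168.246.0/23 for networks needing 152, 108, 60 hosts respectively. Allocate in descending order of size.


152 hosts -> /24 (254 usable): 192.168.246.0/24
108 hosts -> /25 (126 usable): 192.168.247.0/25
60 hosts -> /26 (62 usable): 192.168.247.128/26
Allocation: 192.168.246.0/24 (152 hosts, 254 usable); 192.168.247.0/25 (108 hosts, 126 usable); 192.168.247.128/26 (60 hosts, 62 usable)


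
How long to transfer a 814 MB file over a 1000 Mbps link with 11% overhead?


Effective throughput = 1000 * (1 - 11/100) = 890 Mbps
File size in Mb = 814 * 8 = 6512 Mb
Time = 6512 / 890
Time = 7.3169 seconds


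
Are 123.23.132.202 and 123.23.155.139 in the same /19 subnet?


Mask: 255.255.224.0
123.23.132.202 AND mask = 123.23.128.0
123.23.155.139 AND mask = 123.23.128.0
Yes, same subnet (123.23.128.0)


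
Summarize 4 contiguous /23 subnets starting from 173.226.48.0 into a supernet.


Original prefix: /23
Number of subnets: 4 = 2^2
New prefix = 23 - 2 = 21
Supernet: 173.226.48.0/21


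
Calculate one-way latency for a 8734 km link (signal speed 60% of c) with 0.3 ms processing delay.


Speed = 0.6 * 3e5 km/s = 180000 km/s
Propagation delay = 8734 / 180000 = 0.0485 s = 48.5222 ms
Processing delay = 0.3 ms
Total one-way latency = 48.8222 ms


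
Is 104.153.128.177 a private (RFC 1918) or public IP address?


RFC 1918 private ranges:
  10.0.0.0/8 (10.0.0.0 - 10.255.255.255)
  172.16.0.0/12 (172.16.0.0 - 172.31.255.255)
  192.168.0.0/16 (192.168.0.0 - 192.168.255.255)
Public (not in any RFC 1918 range)


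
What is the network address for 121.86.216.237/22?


IP:   01111001.01010110.11011000.11101101
Mask: 11111111.11111111.11111100.00000000
AND operation:
Net:  01111001.01010110.11011000.00000000
Network: 121.86.216.0/22


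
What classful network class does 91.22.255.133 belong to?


First octet: 91
Binary: 01011011
0xxxxxxx -> Class A (1-126)
Class A, default mask 255.0.0.0 (/8)


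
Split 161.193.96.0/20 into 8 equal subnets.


New prefix = 20 + 3 = 23
Each subnet has 512 addresses
  161.193.96.0/23
  161.193.98.0/23
  161.193.100.0/23
  161.193.102.0/23
  161.193.104.0/23
  161.193.106.0/23
  161.193.108.0/23
  161.193.110.0/23
Subnets: 161.193.96.0/23, 161.193.98.0/23, 161.193.100.0/23, 161.193.102.0/23, 161.193.104.0/23, 161.193.106.0/23, 161.193.108.0/23, 161.193.110.0/23


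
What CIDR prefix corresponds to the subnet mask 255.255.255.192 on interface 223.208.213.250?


Binary: 11111111.11111111.11111111.11000000
Count leading 1s
Prefix: /26


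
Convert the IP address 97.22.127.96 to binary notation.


97 = 01100001
22 = 00010110
127 = 01111111
96 = 01100000
Binary: 01100001.00010110.01111111.01100000


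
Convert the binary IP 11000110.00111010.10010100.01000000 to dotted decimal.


11000110 = 198
00111010 = 58
10010100 = 148
01000000 = 64
IP: 198.58.148.64


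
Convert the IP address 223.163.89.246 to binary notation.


223 = 11011111
163 = 10100011
89 = 01011001
246 = 11110110
Binary: 11011111.10100011.01011001.11110110


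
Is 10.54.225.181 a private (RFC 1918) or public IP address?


RFC 1918 private ranges:
  10.0.0.0/8 (10.0.0.0 - 10.255.255.255)
  172.16.0.0/12 (172.16.0.0 - 172.31.255.255)
  192.168.0.0/16 (192.168.0.0 - 192.168.255.255)
Private (in 10.0.0.0/8)


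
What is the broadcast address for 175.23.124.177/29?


Network: 175.23.124.176/29
Host bits = 3
Set all host bits to 1:
Broadcast: 175.23.124.183


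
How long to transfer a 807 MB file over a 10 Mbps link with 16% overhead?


Effective throughput = 10 * (1 - 16/100) = 8.4 Mbps
File size in Mb = 807 * 8 = 6456 Mb
Time = 6456 / 8.4
Time = 768.5714 seconds


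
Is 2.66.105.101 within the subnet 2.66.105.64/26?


Subnet network: 2.66.105.64
Test IP AND mask: 2.66.105.64
Yes, 2.66.105.101 is in 2.66.105.64/26


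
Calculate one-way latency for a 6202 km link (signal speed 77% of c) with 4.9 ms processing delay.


Speed = 0.77 * 3e5 km/s = 231000 km/s
Propagation delay = 6202 / 231000 = 0.0268 s = 26.8485 ms
Processing delay = 4.9 ms
Total one-way latency = 31.7485 ms


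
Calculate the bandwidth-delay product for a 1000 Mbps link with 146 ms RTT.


BDP = bandwidth * RTT
= 1000 Mbps * 146 ms
= 1000 * 1e6 * 146 / 1000 bits
= 146000000 bits
= 18250000 bytes
= 17822.2656 KB
BDP = 146000000 bits (18250000 bytes)


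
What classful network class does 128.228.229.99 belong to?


First octet: 128
Binary: 10000000
10xxxxxx -> Class B (128-191)
Class B, default mask 255.255.0.0 (/16)


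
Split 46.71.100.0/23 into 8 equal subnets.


New prefix = 23 + 3 = 26
Each subnet has 64 addresses
  46.71.100.0/26
  46.71.100.64/26
  46.71.100.128/26
  46.71.100.192/26
  46.71.101.0/26
  46.71.101.64/26
  46.71.101.128/26
  46.71.101.192/26
Subnets: 46.71.100.0/26, 46.71.100.64/26, 46.71.100.128/26, 46.71.100.192/26, 46.71.101.0/26, 46.71.101.64/26, 46.71.101.128/26, 46.71.101.192/26


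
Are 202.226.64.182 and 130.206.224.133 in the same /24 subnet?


Mask: 255.255.255.0
202.226.64.182 AND mask = 202.226.64.0
130.206.224.133 AND mask = 130.206.224.0
No, different subnets (202.226.64.0 vs 130.206.224.0)


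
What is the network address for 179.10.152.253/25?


IP:   10110011.00001010.10011000.11111101
Mask: 11111111.11111111.11111111.10000000
AND operation:
Net:  10110011.00001010.10011000.10000000
Network: 179.10.152.128/25


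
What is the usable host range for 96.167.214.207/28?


Network: 96.167.214.192
Broadcast: 96.167.214.207
First usable = network + 1
Last usable = broadcast - 1
Range: 96.167.214.193 to 96.167.214.206


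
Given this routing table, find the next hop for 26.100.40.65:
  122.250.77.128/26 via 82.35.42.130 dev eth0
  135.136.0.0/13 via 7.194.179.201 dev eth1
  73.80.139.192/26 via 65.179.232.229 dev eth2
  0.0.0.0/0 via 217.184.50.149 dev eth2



Longest prefix match for 26.100.40.65:
  /26 122.250.77.128: no
  /13 135.136.0.0: no
  /26 73.80.139.192: no
  /0 0.0.0.0: MATCH
Selected: next-hop 217.184.50.149 via eth2 (matched /0)


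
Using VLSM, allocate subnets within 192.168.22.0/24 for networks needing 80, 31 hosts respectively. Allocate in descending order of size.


80 hosts -> /25 (126 usable): 192.168.22.0/25
31 hosts -> /26 (62 usable): 192.168.22.128/26
Allocation: 192.168.22.0/25 (80 hosts, 126 usable); 192.168.22.128/26 (31 hosts, 62 usable)


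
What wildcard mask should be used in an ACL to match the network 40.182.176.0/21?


Subnet mask: 255.255.248.0
Wildcard = 255.255.255.255 - subnet mask
255 - 255 = 0
255 - 255 = 0
255 - 248 = 7
255 - 0 = 255
Wildcard: 0.0.7.255


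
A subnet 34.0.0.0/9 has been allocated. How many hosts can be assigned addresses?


Host bits = 32 - 9 = 23
Total addresses = 2^23 = 8388608
Usable = total - 2 (network and broadcast)
Usable hosts: 8388606


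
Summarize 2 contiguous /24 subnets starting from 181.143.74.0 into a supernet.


Original prefix: /24
Number of subnets: 2 = 2^1
New prefix = 24 - 1 = 23
Supernet: 181.143.74.0/23


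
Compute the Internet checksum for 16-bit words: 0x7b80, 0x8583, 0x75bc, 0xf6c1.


Sum all words (with carry folding):
+ 0x7b80 = 0x7b80
+ 0x8583 = 0x0104
+ 0x75bc = 0x76c0
+ 0xf6c1 = 0x6d82
One's complement: ~0x6d82
Checksum = 0x927d


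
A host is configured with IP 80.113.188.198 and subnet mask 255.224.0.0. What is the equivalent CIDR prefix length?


Binary: 11111111.11100000.00000000.00000000
Count leading 1s
Prefix: /11


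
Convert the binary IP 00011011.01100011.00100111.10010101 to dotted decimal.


00011011 = 27
01100011 = 99
00100111 = 39
10010101 = 149
IP: 27.99.39.149


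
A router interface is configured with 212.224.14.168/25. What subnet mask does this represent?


/25 means 25 network bits, 7 host bits
Binary: 11111111111111111111111110000000
Mask: 255.255.255.128


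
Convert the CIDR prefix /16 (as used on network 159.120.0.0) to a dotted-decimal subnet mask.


/16 means 16 network bits, 16 host bits
Binary: 11111111111111110000000000000000
Mask: 255.255.0.0


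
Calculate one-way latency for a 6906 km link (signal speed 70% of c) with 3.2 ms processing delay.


Speed = 0.7 * 3e5 km/s = 210000 km/s
Propagation delay = 6906 / 210000 = 0.0329 s = 32.8857 ms
Processing delay = 3.2 ms
Total one-way latency = 36.0857 ms


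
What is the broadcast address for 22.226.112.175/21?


Network: 22.226.112.0/21
Host bits = 11
Set all host bits to 1:
Broadcast: 22.226.119.255


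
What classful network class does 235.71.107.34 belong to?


First octet: 235
Binary: 11101011
1110xxxx -> Class D (224-239)
Class D (multicast), default mask N/A


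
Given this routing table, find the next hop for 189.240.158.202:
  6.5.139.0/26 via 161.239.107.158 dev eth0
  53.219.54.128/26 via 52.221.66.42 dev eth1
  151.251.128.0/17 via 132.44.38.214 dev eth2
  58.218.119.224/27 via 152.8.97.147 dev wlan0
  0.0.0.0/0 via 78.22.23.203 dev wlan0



Longest prefix match for 189.240.158.202:
  /26 6.5.139.0: no
  /26 53.219.54.128: no
  /17 151.251.128.0: no
  /27 58.218.119.224: no
  /0 0.0.0.0: MATCH
Selected: next-hop 78.22.23.203 via wlan0 (matched /0)


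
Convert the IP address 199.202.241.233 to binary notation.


199 = 11000111
202 = 11001010
241 = 11110001
233 = 11101001
Binary: 11000111.11001010.11110001.11101001


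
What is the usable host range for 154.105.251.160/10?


Network: 154.64.0.0
Broadcast: 154.127.255.255
First usable = network + 1
Last usable = broadcast - 1
Range: 154.64.0.1 to 154.127.255.254


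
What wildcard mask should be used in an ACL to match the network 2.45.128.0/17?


Subnet mask: 255.255.128.0
Wildcard = 255.255.255.255 - subnet mask
255 - 255 = 0
255 - 255 = 0
255 - 128 = 127
255 - 0 = 255
Wildcard: 0.0.127.255


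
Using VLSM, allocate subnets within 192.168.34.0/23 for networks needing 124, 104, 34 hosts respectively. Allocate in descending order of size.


124 hosts -> /25 (126 usable): 192.168.34.0/25
104 hosts -> /25 (126 usable): 192.168.34.128/25
34 hosts -> /26 (62 usable): 192.168.35.0/26
Allocation: 192.168.34.0/25 (124 hosts, 126 usable); 192.168.34.128/25 (104 hosts, 126 usable); 192.168.35.0/26 (34 hosts, 62 usable)


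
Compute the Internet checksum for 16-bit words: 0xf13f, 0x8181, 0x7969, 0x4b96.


Sum all words (with carry folding):
+ 0xf13f = 0xf13f
+ 0x8181 = 0x72c1
+ 0x7969 = 0xec2a
+ 0x4b96 = 0x37c1
One's complement: ~0x37c1
Checksum = 0xc83e


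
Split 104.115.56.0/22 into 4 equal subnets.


New prefix = 22 + 2 = 24
Each subnet has 256 addresses
  104.115.56.0/24
  104.115.57.0/24
  104.115.58.0/24
  104.115.59.0/24
Subnets: 104.115.56.0/24, 104.115.57.0/24, 104.115.58.0/24, 104.115.59.0/24


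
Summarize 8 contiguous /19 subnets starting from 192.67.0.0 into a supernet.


Original prefix: /19
Number of subnets: 8 = 2^3
New prefix = 19 - 3 = 16
Supernet: 192.67.0.0/16


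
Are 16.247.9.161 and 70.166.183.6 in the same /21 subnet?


Mask: 255.255.248.0
16.247.9.161 AND mask = 16.247.8.0
70.166.183.6 AND mask = 70.166.176.0
No, different subnets (16.247.8.0 vs 70.166.176.0)


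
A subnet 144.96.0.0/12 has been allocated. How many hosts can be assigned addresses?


Host bits = 32 - 12 = 20
Total addresses = 2^20 = 1048576
Usable = total - 2 (network and broadcast)
Usable hosts: 1048574


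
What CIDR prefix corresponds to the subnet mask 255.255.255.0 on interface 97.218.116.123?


Binary: 11111111.11111111.11111111.00000000
Count leading 1s
Prefix: /24


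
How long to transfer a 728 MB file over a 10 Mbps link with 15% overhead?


Effective throughput = 10 * (1 - 15/100) = 8.5 Mbps
File size in Mb = 728 * 8 = 5824 Mb
Time = 5824 / 8.5
Time = 685.1765 seconds


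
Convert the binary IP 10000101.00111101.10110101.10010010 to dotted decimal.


10000101 = 133
00111101 = 61
10110101 = 181
10010010 = 146
IP: 133.61.181.146


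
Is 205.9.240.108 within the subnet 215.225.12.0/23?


Subnet network: 215.225.12.0
Test IP AND mask: 205.9.240.0
No, 205.9.240.108 is not in 215.225.12.0/23


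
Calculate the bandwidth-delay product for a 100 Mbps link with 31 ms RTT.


BDP = bandwidth * RTT
= 100 Mbps * 31 ms
= 100 * 1e6 * 31 / 1000 bits
= 3100000 bits
= 387500 bytes
= 378.418 KB
BDP = 3100000 bits (387500 bytes)


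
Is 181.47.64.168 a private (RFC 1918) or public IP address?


RFC 1918 private ranges:
  10.0.0.0/8 (10.0.0.0 - 10.255.255.255)
  172.16.0.0/12 (172.16.0.0 - 172.31.255.255)
  192.168.0.0/16 (192.168.0.0 - 192.168.255.255)
Public (not in any RFC 1918 range)


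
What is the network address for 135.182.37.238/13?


IP:   10000111.10110110.00100101.11101110
Mask: 11111111.11111000.00000000.00000000
AND operation:
Net:  10000111.10110000.00000000.00000000
Network: 135.176.0.0/13


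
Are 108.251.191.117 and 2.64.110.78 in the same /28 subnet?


Mask: 255.255.255.240
108.251.191.117 AND mask = 108.251.191.112
2.64.110.78 AND mask = 2.64.110.64
No, different subnets (108.251.191.112 vs 2.64.110.64)


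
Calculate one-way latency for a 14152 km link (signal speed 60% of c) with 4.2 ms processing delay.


Speed = 0.6 * 3e5 km/s = 180000 km/s
Propagation delay = 14152 / 180000 = 0.0786 s = 78.6222 ms
Processing delay = 4.2 ms
Total one-way latency = 82.8222 ms


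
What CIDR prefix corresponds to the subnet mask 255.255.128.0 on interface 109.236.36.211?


Binary: 11111111.11111111.10000000.00000000
Count leading 1s
Prefix: /17


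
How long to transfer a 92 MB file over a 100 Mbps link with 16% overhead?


Effective throughput = 100 * (1 - 16/100) = 84 Mbps
File size in Mb = 92 * 8 = 736 Mb
Time = 736 / 84
Time = 8.7619 seconds


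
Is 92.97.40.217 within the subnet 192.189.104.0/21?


Subnet network: 192.189.104.0
Test IP AND mask: 92.97.40.0
No, 92.97.40.217 is not in 192.189.104.0/21


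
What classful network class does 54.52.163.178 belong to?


First octet: 54
Binary: 00110110
0xxxxxxx -> Class A (1-126)
Class A, default mask 255.0.0.0 (/8)


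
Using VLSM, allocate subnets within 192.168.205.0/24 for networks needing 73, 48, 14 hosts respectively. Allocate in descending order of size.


73 hosts -> /25 (126 usable): 192.168.205.0/25
48 hosts -> /26 (62 usable): 192.168.205.128/26
14 hosts -> /28 (14 usable): 192.168.205.192/28
Allocation: 192.168.205.0/25 (73 hosts, 126 usable); 192.168.205.128/26 (48 hosts, 62 usable); 192.168.205.192/28 (14 hosts, 14 usable)


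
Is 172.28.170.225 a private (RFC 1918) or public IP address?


RFC 1918 private ranges:
  10.0.0.0/8 (10.0.0.0 - 10.255.255.255)
  172.16.0.0/12 (172.16.0.0 - 172.31.255.255)
  192.168.0.0/16 (192.168.0.0 - 192.168.255.255)
Private (in 172.16.0.0/12)


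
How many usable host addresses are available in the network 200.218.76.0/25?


Host bits = 32 - 25 = 7
Total addresses = 2^7 = 128
Usable = total - 2 (network and broadcast)
Usable hosts: 126


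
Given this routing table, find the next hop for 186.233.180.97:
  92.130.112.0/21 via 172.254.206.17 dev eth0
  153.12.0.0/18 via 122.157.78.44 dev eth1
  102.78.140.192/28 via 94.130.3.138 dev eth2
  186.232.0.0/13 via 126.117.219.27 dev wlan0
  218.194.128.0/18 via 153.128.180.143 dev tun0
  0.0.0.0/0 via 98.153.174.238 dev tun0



Longest prefix match for 186.233.180.97:
  /21 92.130.112.0: no
  /18 153.12.0.0: no
  /28 102.78.140.192: no
  /13 186.232.0.0: MATCH
  /18 218.194.128.0: no
  /0 0.0.0.0: MATCH
Selected: next-hop 126.117.219.27 via wlan0 (matched /13)


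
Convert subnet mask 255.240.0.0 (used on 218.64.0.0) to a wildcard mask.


Subnet mask: 255.240.0.0
Wildcard = 255.255.255.255 - subnet mask
255 - 255 = 0
255 - 240 = 15
255 - 0 = 255
255 - 0 = 255
Wildcard: 0.15.255.255


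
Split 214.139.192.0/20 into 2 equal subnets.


New prefix = 20 + 1 = 21
Each subnet has 2048 addresses
  214.139.192.0/21
  214.139.200.0/21
Subnets: 214.139.192.0/21, 214.139.200.0/21


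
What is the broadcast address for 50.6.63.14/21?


Network: 50.6.56.0/21
Host bits = 11
Set all host bits to 1:
Broadcast: 50.6.63.255


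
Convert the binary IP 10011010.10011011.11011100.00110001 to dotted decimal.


10011010 = 154
10011011 = 155
11011100 = 220
00110001 = 49
IP: 154.155.220.49


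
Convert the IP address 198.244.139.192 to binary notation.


198 = 11000110
244 = 11110100
139 = 10001011
192 = 11000000
Binary: 11000110.11110100.10001011.11000000


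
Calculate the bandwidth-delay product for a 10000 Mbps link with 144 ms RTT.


BDP = bandwidth * RTT
= 10000 Mbps * 144 ms
= 10000 * 1e6 * 144 / 1000 bits
= 1440000000 bits
= 180000000 bytes
= 175781.25 KB
BDP = 1440000000 bits (180000000 bytes)


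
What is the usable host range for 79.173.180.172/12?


Network: 79.160.0.0
Broadcast: 79.175.255.255
First usable = network + 1
Last usable = broadcast - 1
Range: 79.160.0.1 to 79.175.255.254


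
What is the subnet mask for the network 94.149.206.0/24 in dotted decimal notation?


/24 means 24 network bits, 8 host bits
Binary: 11111111111111111111111100000000
Mask: 255.255.255.0


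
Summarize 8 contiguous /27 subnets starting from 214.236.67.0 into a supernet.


Original prefix: /27
Number of subnets: 8 = 2^3
New prefix = 27 - 3 = 24
Supernet: 214.236.67.0/24


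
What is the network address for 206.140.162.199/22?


IP:   11001110.10001100.10100010.11000111
Mask: 11111111.11111111.11111100.00000000
AND operation:
Net:  11001110.10001100.10100000.00000000
Network: 206.140.160.0/22


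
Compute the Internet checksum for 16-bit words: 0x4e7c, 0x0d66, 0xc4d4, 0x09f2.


Sum all words (with carry folding):
+ 0x4e7c = 0x4e7c
+ 0x0d66 = 0x5be2
+ 0xc4d4 = 0x20b7
+ 0x09f2 = 0x2aa9
One's complement: ~0x2aa9
Checksum = 0xd556


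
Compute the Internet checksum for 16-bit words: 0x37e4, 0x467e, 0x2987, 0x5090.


Sum all words (with carry folding):
+ 0x37e4 = 0x37e4
+ 0x467e = 0x7e62
+ 0x2987 = 0xa7e9
+ 0x5090 = 0xf879
One's complement: ~0xf879
Checksum = 0x0786


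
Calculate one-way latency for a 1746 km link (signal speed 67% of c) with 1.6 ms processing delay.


Speed = 0.67 * 3e5 km/s = 201000 km/s
Propagation delay = 1746 / 201000 = 0.0087 s = 8.6866 ms
Processing delay = 1.6 ms
Total one-way latency = 10.2866 ms


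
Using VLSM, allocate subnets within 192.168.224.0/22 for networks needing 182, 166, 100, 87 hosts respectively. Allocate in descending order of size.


182 hosts -> /24 (254 usable): 192.168.224.0/24
166 hosts -> /24 (254 usable): 192.168.225.0/24
100 hosts -> /25 (126 usable): 192.168.226.0/25
87 hosts -> /25 (126 usable): 192.168.226.128/25
Allocation: 192.168.224.0/24 (182 hosts, 254 usable); 192.168.225.0/24 (166 hosts, 254 usable); 192.168.226.0/25 (100 hosts, 126 usable); 192.168.226.128/25 (87 hosts, 126 usable)


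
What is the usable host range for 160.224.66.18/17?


Network: 160.224.0.0
Broadcast: 160.224.127.255
First usable = network + 1
Last usable = broadcast - 1
Range: 160.224.0.1 to 160.224.127.254


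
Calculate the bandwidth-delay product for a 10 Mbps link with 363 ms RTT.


BDP = bandwidth * RTT
= 10 Mbps * 363 ms
= 10 * 1e6 * 363 / 1000 bits
= 3630000 bits
= 453750 bytes
= 443.1152 KB
BDP = 3630000 bits (453750 bytes)


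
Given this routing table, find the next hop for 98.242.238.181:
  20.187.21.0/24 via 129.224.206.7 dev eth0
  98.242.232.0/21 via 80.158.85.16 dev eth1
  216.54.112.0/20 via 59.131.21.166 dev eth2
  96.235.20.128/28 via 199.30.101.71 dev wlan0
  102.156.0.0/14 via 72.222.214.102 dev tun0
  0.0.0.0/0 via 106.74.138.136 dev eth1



Longest prefix match for 98.242.238.181:
  /24 20.187.21.0: no
  /21 98.242.232.0: MATCH
  /20 216.54.112.0: no
  /28 96.235.20.128: no
  /14 102.156.0.0: no
  /0 0.0.0.0: MATCH
Selected: next-hop 80.158.85.16 via eth1 (matched /21)


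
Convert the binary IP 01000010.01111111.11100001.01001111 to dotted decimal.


01000010 = 66
01111111 = 127
11100001 = 225
01001111 = 79
IP: 66.127.225.79


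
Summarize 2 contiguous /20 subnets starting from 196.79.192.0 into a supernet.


Original prefix: /20
Number of subnets: 2 = 2^1
New prefix = 20 - 1 = 19
Supernet: 196.79.192.0/19


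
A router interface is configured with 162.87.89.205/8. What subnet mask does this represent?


/8 means 8 network bits, 24 host bits
Binary: 11111111000000000000000000000000
Mask: 255.0.0.0


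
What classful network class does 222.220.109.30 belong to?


First octet: 222
Binary: 11011110
110xxxxx -> Class C (192-223)
Class C, default mask 255.255.255.0 (/24)


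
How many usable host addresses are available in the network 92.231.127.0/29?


Host bits = 32 - 29 = 3
Total addresses = 2^3 = 8
Usable = total - 2 (network and broadcast)
Usable hosts: 6


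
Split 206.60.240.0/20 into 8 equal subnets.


New prefix = 20 + 3 = 23
Each subnet has 512 addresses
  206.60.240.0/23
  206.60.242.0/23
  206.60.244.0/23
  206.60.246.0/23
  206.60.248.0/23
  206.60.250.0/23
  206.60.252.0/23
  206.60.254.0/23
Subnets: 206.60.240.0/23, 206.60.242.0/23, 206.60.244.0/23, 206.60.246.0/23, 206.60.248.0/23, 206.60.250.0/23, 206.60.252.0/23, 206.60.254.0/23


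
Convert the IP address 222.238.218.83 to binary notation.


222 = 11011110
238 = 11101110
218 = 11011010
83 = 01010011
Binary: 11011110.11101110.11011010.01010011


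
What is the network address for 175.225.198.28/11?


IP:   10101111.11100001.11000110.00011100
Mask: 11111111.11100000.00000000.00000000
AND operation:
Net:  10101111.11100000.00000000.00000000
Network: 175.224.0.0/11


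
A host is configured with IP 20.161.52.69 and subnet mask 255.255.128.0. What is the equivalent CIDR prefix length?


Binary: 11111111.11111111.10000000.00000000
Count leading 1s
Prefix: /17


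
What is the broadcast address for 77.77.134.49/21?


Network: 77.77.128.0/21
Host bits = 11
Set all host bits to 1:
Broadcast: 77.77.135.255


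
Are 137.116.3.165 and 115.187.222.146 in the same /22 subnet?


Mask: 255.255.252.0
137.116.3.165 AND mask = 137.116.0.0
115.187.222.146 AND mask = 115.187.220.0
No, different subnets (137.116.0.0 vs 115.187.220.0)


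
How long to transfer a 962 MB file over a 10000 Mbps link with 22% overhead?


Effective throughput = 10000 * (1 - 22/100) = 7800 Mbps
File size in Mb = 962 * 8 = 7696 Mb
Time = 7696 / 7800
Time = 0.9867 seconds


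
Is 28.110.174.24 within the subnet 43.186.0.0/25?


Subnet network: 43.186.0.0
Test IP AND mask: 28.110.174.0
No, 28.110.174.24 is not in 43.186.0.0/25


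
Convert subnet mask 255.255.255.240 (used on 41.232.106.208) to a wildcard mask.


Subnet mask: 255.255.255.240
Wildcard = 255.255.255.255 - subnet mask
255 - 255 = 0
255 - 255 = 0
255 - 255 = 0
255 - 240 = 15
Wildcard: 0.0.0.15


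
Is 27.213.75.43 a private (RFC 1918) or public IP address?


RFC 1918 private ranges:
  10.0.0.0/8 (10.0.0.0 - 10.255.255.255)
  172.16.0.0/12 (172.16.0.0 - 172.31.255.255)
  192.168.0.0/16 (192.168.0.0 - 192.168.255.255)
Public (not in any RFC 1918 range)


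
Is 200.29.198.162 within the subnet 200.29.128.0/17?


Subnet network: 200.29.128.0
Test IP AND mask: 200.29.128.0
Yes, 200.29.198.162 is in 200.29.128.0/17


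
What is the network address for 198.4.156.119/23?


IP:   11000110.00000100.10011100.01110111
Mask: 11111111.11111111.11111110.00000000
AND operation:
Net:  11000110.00000100.10011100.00000000
Network: 198.4.156.0/23


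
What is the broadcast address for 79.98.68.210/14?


Network: 79.96.0.0/14
Host bits = 18
Set all host bits to 1:
Broadcast: 79.99.255.255


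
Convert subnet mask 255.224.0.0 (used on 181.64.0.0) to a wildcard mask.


Subnet mask: 255.224.0.0
Wildcard = 255.255.255.255 - subnet mask
255 - 255 = 0
255 - 224 = 31
255 - 0 = 255
255 - 0 = 255
Wildcard: 0.31.255.255


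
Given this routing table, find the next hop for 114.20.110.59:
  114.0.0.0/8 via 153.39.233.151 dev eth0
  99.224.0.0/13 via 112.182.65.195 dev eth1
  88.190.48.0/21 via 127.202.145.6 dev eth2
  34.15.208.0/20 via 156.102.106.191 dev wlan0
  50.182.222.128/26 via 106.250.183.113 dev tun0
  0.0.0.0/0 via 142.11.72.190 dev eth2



Longest prefix match for 114.20.110.59:
  /8 114.0.0.0: MATCH
  /13 99.224.0.0: no
  /21 88.190.48.0: no
  /20 34.15.208.0: no
  /26 50.182.222.128: no
  /0 0.0.0.0: MATCH
Selected: next-hop 153.39.233.151 via eth0 (matched /8)


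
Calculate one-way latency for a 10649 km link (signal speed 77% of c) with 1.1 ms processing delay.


Speed = 0.77 * 3e5 km/s = 231000 km/s
Propagation delay = 10649 / 231000 = 0.0461 s = 46.0996 ms
Processing delay = 1.1 ms
Total one-way latency = 47.1996 ms


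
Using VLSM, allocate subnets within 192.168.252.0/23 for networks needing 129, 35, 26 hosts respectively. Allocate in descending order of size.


129 hosts -> /24 (254 usable): 192.168.252.0/24
35 hosts -> /26 (62 usable): 192.168.253.0/26
26 hosts -> /27 (30 usable): 192.168.253.64/27
Allocation: 192.168.252.0/24 (129 hosts, 254 usable); 192.168.253.0/26 (35 hosts, 62 usable); 192.168.253.64/27 (26 hosts, 30 usable)


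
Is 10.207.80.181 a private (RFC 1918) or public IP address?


RFC 1918 private ranges:
  10.0.0.0/8 (10.0.0.0 - 10.255.255.255)
  172.16.0.0/12 (172.16.0.0 - 172.31.255.255)
  192.168.0.0/16 (192.168.0.0 - 192.168.255.255)
Private (in 10.0.0.0/8)


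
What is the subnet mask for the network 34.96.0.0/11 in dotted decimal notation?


/11 means 11 network bits, 21 host bits
Binary: 11111111111000000000000000000000
Mask: 255.224.0.0


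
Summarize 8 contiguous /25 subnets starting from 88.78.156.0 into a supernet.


Original prefix: /25
Number of subnets: 8 = 2^3
New prefix = 25 - 3 = 22
Supernet: 88.78.156.0/22


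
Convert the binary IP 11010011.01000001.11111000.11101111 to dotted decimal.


11010011 = 211
01000001 = 65
11111000 = 248
11101111 = 239
IP: 211.65.248.239


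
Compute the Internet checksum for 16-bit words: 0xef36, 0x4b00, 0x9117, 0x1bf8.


Sum all words (with carry folding):
+ 0xef36 = 0xef36
+ 0x4b00 = 0x3a37
+ 0x9117 = 0xcb4e
+ 0x1bf8 = 0xe746
One's complement: ~0xe746
Checksum = 0x18b9
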